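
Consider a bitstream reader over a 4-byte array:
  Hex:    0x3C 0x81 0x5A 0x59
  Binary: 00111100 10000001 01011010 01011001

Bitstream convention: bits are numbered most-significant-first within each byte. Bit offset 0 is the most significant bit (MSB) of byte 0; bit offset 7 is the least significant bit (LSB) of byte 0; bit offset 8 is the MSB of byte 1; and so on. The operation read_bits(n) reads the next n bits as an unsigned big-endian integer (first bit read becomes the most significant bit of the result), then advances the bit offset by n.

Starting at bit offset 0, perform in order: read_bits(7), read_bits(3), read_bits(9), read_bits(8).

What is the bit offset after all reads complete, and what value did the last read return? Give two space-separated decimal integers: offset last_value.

Answer: 27 210

Derivation:
Read 1: bits[0:7] width=7 -> value=30 (bin 0011110); offset now 7 = byte 0 bit 7; 25 bits remain
Read 2: bits[7:10] width=3 -> value=2 (bin 010); offset now 10 = byte 1 bit 2; 22 bits remain
Read 3: bits[10:19] width=9 -> value=10 (bin 000001010); offset now 19 = byte 2 bit 3; 13 bits remain
Read 4: bits[19:27] width=8 -> value=210 (bin 11010010); offset now 27 = byte 3 bit 3; 5 bits remain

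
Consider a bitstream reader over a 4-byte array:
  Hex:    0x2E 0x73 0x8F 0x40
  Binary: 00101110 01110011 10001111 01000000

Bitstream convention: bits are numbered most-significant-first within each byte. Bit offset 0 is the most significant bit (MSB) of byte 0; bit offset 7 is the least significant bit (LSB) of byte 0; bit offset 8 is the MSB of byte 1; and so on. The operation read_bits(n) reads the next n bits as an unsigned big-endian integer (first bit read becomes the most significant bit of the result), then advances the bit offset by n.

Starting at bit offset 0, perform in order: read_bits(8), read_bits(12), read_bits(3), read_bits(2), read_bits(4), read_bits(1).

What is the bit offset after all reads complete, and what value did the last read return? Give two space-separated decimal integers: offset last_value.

Answer: 30 0

Derivation:
Read 1: bits[0:8] width=8 -> value=46 (bin 00101110); offset now 8 = byte 1 bit 0; 24 bits remain
Read 2: bits[8:20] width=12 -> value=1848 (bin 011100111000); offset now 20 = byte 2 bit 4; 12 bits remain
Read 3: bits[20:23] width=3 -> value=7 (bin 111); offset now 23 = byte 2 bit 7; 9 bits remain
Read 4: bits[23:25] width=2 -> value=2 (bin 10); offset now 25 = byte 3 bit 1; 7 bits remain
Read 5: bits[25:29] width=4 -> value=8 (bin 1000); offset now 29 = byte 3 bit 5; 3 bits remain
Read 6: bits[29:30] width=1 -> value=0 (bin 0); offset now 30 = byte 3 bit 6; 2 bits remain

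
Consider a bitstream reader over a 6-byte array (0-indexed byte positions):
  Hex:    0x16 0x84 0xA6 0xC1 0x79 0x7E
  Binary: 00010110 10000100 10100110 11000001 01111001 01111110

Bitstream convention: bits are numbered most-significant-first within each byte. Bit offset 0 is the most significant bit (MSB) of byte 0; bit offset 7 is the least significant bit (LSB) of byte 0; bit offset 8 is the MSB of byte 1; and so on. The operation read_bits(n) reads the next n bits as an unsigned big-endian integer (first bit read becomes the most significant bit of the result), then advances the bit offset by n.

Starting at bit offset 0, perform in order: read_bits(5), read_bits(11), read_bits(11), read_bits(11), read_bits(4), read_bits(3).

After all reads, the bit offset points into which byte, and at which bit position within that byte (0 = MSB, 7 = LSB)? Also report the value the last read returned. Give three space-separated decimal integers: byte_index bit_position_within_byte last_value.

Read 1: bits[0:5] width=5 -> value=2 (bin 00010); offset now 5 = byte 0 bit 5; 43 bits remain
Read 2: bits[5:16] width=11 -> value=1668 (bin 11010000100); offset now 16 = byte 2 bit 0; 32 bits remain
Read 3: bits[16:27] width=11 -> value=1334 (bin 10100110110); offset now 27 = byte 3 bit 3; 21 bits remain
Read 4: bits[27:38] width=11 -> value=94 (bin 00001011110); offset now 38 = byte 4 bit 6; 10 bits remain
Read 5: bits[38:42] width=4 -> value=5 (bin 0101); offset now 42 = byte 5 bit 2; 6 bits remain
Read 6: bits[42:45] width=3 -> value=7 (bin 111); offset now 45 = byte 5 bit 5; 3 bits remain

Answer: 5 5 7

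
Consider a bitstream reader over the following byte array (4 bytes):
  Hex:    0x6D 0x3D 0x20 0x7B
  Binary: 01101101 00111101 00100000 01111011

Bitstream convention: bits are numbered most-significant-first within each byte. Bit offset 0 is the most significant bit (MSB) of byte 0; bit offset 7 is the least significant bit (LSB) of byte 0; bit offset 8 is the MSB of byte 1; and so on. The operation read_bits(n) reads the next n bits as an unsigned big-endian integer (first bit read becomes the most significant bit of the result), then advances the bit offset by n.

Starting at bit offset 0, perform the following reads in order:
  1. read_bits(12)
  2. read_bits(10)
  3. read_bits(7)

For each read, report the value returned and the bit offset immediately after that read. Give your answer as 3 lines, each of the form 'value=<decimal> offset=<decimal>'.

Answer: value=1747 offset=12
value=840 offset=22
value=15 offset=29

Derivation:
Read 1: bits[0:12] width=12 -> value=1747 (bin 011011010011); offset now 12 = byte 1 bit 4; 20 bits remain
Read 2: bits[12:22] width=10 -> value=840 (bin 1101001000); offset now 22 = byte 2 bit 6; 10 bits remain
Read 3: bits[22:29] width=7 -> value=15 (bin 0001111); offset now 29 = byte 3 bit 5; 3 bits remain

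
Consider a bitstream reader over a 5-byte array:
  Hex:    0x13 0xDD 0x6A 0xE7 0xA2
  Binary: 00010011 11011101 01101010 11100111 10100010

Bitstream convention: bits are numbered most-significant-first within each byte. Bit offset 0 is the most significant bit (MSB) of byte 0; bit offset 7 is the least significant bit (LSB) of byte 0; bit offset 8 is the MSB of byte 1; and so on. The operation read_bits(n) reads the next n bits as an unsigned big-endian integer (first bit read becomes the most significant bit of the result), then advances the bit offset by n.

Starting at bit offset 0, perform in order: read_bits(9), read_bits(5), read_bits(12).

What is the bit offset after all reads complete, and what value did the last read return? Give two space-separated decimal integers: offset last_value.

Read 1: bits[0:9] width=9 -> value=39 (bin 000100111); offset now 9 = byte 1 bit 1; 31 bits remain
Read 2: bits[9:14] width=5 -> value=23 (bin 10111); offset now 14 = byte 1 bit 6; 26 bits remain
Read 3: bits[14:26] width=12 -> value=1451 (bin 010110101011); offset now 26 = byte 3 bit 2; 14 bits remain

Answer: 26 1451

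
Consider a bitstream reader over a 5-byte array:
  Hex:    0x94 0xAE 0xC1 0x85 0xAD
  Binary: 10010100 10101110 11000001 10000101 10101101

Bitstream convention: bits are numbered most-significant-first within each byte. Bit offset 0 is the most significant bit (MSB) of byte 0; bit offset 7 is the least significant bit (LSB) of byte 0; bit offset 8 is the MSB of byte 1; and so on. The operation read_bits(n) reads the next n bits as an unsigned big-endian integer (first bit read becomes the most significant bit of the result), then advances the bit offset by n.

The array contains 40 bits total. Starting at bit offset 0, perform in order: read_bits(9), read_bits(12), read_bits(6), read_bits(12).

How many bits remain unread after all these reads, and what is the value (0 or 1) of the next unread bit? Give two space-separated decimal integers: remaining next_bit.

Read 1: bits[0:9] width=9 -> value=297 (bin 100101001); offset now 9 = byte 1 bit 1; 31 bits remain
Read 2: bits[9:21] width=12 -> value=1496 (bin 010111011000); offset now 21 = byte 2 bit 5; 19 bits remain
Read 3: bits[21:27] width=6 -> value=12 (bin 001100); offset now 27 = byte 3 bit 3; 13 bits remain
Read 4: bits[27:39] width=12 -> value=726 (bin 001011010110); offset now 39 = byte 4 bit 7; 1 bits remain

Answer: 1 1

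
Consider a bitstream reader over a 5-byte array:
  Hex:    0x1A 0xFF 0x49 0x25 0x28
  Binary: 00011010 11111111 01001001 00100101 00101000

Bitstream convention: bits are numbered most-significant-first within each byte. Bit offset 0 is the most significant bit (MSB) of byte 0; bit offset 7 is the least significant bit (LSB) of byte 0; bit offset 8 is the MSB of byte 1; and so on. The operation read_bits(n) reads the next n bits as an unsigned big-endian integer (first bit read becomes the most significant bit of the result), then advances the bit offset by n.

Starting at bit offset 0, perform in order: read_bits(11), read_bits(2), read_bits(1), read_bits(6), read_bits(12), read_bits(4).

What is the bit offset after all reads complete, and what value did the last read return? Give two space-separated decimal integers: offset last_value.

Read 1: bits[0:11] width=11 -> value=215 (bin 00011010111); offset now 11 = byte 1 bit 3; 29 bits remain
Read 2: bits[11:13] width=2 -> value=3 (bin 11); offset now 13 = byte 1 bit 5; 27 bits remain
Read 3: bits[13:14] width=1 -> value=1 (bin 1); offset now 14 = byte 1 bit 6; 26 bits remain
Read 4: bits[14:20] width=6 -> value=52 (bin 110100); offset now 20 = byte 2 bit 4; 20 bits remain
Read 5: bits[20:32] width=12 -> value=2341 (bin 100100100101); offset now 32 = byte 4 bit 0; 8 bits remain
Read 6: bits[32:36] width=4 -> value=2 (bin 0010); offset now 36 = byte 4 bit 4; 4 bits remain

Answer: 36 2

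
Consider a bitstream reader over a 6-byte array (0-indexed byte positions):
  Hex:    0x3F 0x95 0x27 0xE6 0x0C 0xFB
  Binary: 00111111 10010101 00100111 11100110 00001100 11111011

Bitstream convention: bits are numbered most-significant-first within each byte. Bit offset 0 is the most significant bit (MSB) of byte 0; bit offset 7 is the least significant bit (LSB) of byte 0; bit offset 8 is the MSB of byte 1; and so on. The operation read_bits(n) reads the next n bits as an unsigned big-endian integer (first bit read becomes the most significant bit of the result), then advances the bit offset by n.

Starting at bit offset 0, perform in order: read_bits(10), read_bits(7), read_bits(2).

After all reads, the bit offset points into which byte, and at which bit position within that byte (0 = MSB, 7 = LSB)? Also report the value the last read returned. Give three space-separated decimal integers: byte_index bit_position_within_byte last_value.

Read 1: bits[0:10] width=10 -> value=254 (bin 0011111110); offset now 10 = byte 1 bit 2; 38 bits remain
Read 2: bits[10:17] width=7 -> value=42 (bin 0101010); offset now 17 = byte 2 bit 1; 31 bits remain
Read 3: bits[17:19] width=2 -> value=1 (bin 01); offset now 19 = byte 2 bit 3; 29 bits remain

Answer: 2 3 1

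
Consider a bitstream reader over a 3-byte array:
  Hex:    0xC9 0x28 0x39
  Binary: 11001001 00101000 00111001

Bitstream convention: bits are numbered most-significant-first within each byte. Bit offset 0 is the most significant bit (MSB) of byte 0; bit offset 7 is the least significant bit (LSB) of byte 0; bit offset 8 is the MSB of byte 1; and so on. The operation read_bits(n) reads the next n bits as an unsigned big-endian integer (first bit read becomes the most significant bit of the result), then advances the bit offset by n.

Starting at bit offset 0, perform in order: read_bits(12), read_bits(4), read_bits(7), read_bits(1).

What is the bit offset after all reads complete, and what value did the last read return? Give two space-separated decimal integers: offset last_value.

Answer: 24 1

Derivation:
Read 1: bits[0:12] width=12 -> value=3218 (bin 110010010010); offset now 12 = byte 1 bit 4; 12 bits remain
Read 2: bits[12:16] width=4 -> value=8 (bin 1000); offset now 16 = byte 2 bit 0; 8 bits remain
Read 3: bits[16:23] width=7 -> value=28 (bin 0011100); offset now 23 = byte 2 bit 7; 1 bits remain
Read 4: bits[23:24] width=1 -> value=1 (bin 1); offset now 24 = byte 3 bit 0; 0 bits remain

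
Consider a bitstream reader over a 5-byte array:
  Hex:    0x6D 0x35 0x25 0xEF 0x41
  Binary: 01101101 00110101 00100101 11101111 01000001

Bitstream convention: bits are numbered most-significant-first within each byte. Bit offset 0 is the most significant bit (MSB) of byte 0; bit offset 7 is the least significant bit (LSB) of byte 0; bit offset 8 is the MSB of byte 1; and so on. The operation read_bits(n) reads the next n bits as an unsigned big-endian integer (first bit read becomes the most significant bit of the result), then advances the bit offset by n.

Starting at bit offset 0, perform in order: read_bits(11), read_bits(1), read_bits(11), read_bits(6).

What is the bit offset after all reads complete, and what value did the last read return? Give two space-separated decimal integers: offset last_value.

Answer: 29 61

Derivation:
Read 1: bits[0:11] width=11 -> value=873 (bin 01101101001); offset now 11 = byte 1 bit 3; 29 bits remain
Read 2: bits[11:12] width=1 -> value=1 (bin 1); offset now 12 = byte 1 bit 4; 28 bits remain
Read 3: bits[12:23] width=11 -> value=658 (bin 01010010010); offset now 23 = byte 2 bit 7; 17 bits remain
Read 4: bits[23:29] width=6 -> value=61 (bin 111101); offset now 29 = byte 3 bit 5; 11 bits remain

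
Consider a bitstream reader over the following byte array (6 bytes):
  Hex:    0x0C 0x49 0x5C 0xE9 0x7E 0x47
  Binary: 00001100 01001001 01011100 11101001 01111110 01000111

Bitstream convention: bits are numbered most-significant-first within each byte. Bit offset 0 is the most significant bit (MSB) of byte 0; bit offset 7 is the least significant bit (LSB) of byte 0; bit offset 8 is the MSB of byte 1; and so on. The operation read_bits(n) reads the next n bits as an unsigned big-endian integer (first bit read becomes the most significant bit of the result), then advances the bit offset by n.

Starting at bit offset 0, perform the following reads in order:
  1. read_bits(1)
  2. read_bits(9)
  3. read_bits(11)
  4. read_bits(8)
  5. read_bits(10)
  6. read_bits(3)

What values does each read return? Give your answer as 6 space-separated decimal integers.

Read 1: bits[0:1] width=1 -> value=0 (bin 0); offset now 1 = byte 0 bit 1; 47 bits remain
Read 2: bits[1:10] width=9 -> value=49 (bin 000110001); offset now 10 = byte 1 bit 2; 38 bits remain
Read 3: bits[10:21] width=11 -> value=299 (bin 00100101011); offset now 21 = byte 2 bit 5; 27 bits remain
Read 4: bits[21:29] width=8 -> value=157 (bin 10011101); offset now 29 = byte 3 bit 5; 19 bits remain
Read 5: bits[29:39] width=10 -> value=191 (bin 0010111111); offset now 39 = byte 4 bit 7; 9 bits remain
Read 6: bits[39:42] width=3 -> value=1 (bin 001); offset now 42 = byte 5 bit 2; 6 bits remain

Answer: 0 49 299 157 191 1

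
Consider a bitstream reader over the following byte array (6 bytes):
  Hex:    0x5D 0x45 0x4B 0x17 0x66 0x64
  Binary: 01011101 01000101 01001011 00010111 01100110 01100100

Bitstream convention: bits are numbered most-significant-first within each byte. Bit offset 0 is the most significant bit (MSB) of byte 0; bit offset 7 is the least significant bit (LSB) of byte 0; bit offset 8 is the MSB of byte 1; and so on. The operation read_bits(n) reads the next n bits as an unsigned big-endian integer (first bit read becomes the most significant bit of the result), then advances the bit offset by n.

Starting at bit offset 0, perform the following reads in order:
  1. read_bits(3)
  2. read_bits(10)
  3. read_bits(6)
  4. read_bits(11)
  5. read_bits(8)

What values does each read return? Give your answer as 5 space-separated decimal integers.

Answer: 2 936 42 709 217

Derivation:
Read 1: bits[0:3] width=3 -> value=2 (bin 010); offset now 3 = byte 0 bit 3; 45 bits remain
Read 2: bits[3:13] width=10 -> value=936 (bin 1110101000); offset now 13 = byte 1 bit 5; 35 bits remain
Read 3: bits[13:19] width=6 -> value=42 (bin 101010); offset now 19 = byte 2 bit 3; 29 bits remain
Read 4: bits[19:30] width=11 -> value=709 (bin 01011000101); offset now 30 = byte 3 bit 6; 18 bits remain
Read 5: bits[30:38] width=8 -> value=217 (bin 11011001); offset now 38 = byte 4 bit 6; 10 bits remain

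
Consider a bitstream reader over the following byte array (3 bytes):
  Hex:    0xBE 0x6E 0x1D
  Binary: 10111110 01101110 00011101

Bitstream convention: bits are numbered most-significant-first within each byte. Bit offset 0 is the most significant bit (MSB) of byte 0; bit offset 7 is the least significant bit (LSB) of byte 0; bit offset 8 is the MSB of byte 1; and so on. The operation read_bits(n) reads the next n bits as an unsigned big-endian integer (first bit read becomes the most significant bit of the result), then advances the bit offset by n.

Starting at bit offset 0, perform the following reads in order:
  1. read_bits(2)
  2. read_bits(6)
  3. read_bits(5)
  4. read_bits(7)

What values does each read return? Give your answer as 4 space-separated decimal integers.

Answer: 2 62 13 97

Derivation:
Read 1: bits[0:2] width=2 -> value=2 (bin 10); offset now 2 = byte 0 bit 2; 22 bits remain
Read 2: bits[2:8] width=6 -> value=62 (bin 111110); offset now 8 = byte 1 bit 0; 16 bits remain
Read 3: bits[8:13] width=5 -> value=13 (bin 01101); offset now 13 = byte 1 bit 5; 11 bits remain
Read 4: bits[13:20] width=7 -> value=97 (bin 1100001); offset now 20 = byte 2 bit 4; 4 bits remain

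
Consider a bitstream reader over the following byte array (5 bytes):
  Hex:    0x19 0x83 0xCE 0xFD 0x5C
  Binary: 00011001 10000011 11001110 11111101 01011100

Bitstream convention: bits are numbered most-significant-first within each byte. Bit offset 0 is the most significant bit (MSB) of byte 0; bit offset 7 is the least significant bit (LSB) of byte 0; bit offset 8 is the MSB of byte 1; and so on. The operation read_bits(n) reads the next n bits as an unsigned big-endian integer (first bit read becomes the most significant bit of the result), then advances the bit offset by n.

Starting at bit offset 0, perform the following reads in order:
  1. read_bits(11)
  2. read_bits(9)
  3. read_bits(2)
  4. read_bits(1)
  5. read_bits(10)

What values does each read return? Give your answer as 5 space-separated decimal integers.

Answer: 204 60 3 1 506

Derivation:
Read 1: bits[0:11] width=11 -> value=204 (bin 00011001100); offset now 11 = byte 1 bit 3; 29 bits remain
Read 2: bits[11:20] width=9 -> value=60 (bin 000111100); offset now 20 = byte 2 bit 4; 20 bits remain
Read 3: bits[20:22] width=2 -> value=3 (bin 11); offset now 22 = byte 2 bit 6; 18 bits remain
Read 4: bits[22:23] width=1 -> value=1 (bin 1); offset now 23 = byte 2 bit 7; 17 bits remain
Read 5: bits[23:33] width=10 -> value=506 (bin 0111111010); offset now 33 = byte 4 bit 1; 7 bits remain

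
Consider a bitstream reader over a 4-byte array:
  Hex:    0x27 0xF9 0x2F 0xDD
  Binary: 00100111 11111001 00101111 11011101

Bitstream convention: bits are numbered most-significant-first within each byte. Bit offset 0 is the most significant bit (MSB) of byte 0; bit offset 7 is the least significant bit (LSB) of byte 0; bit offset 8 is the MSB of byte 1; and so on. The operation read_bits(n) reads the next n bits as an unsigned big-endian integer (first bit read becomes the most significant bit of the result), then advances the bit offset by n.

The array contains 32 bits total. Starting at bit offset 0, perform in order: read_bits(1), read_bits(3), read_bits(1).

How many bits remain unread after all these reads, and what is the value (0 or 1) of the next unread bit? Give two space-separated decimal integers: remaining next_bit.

Answer: 27 1

Derivation:
Read 1: bits[0:1] width=1 -> value=0 (bin 0); offset now 1 = byte 0 bit 1; 31 bits remain
Read 2: bits[1:4] width=3 -> value=2 (bin 010); offset now 4 = byte 0 bit 4; 28 bits remain
Read 3: bits[4:5] width=1 -> value=0 (bin 0); offset now 5 = byte 0 bit 5; 27 bits remain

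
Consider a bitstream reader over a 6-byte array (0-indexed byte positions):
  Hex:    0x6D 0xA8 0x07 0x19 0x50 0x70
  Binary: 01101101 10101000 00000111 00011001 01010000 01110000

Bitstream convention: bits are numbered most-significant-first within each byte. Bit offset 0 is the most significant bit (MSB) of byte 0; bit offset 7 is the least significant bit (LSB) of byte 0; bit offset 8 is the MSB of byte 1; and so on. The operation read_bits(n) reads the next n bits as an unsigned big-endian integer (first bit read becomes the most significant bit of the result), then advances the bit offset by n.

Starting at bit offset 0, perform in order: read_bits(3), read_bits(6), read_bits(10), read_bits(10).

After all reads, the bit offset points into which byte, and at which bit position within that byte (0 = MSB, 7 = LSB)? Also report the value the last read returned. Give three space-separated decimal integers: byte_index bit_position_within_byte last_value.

Answer: 3 5 227

Derivation:
Read 1: bits[0:3] width=3 -> value=3 (bin 011); offset now 3 = byte 0 bit 3; 45 bits remain
Read 2: bits[3:9] width=6 -> value=27 (bin 011011); offset now 9 = byte 1 bit 1; 39 bits remain
Read 3: bits[9:19] width=10 -> value=320 (bin 0101000000); offset now 19 = byte 2 bit 3; 29 bits remain
Read 4: bits[19:29] width=10 -> value=227 (bin 0011100011); offset now 29 = byte 3 bit 5; 19 bits remain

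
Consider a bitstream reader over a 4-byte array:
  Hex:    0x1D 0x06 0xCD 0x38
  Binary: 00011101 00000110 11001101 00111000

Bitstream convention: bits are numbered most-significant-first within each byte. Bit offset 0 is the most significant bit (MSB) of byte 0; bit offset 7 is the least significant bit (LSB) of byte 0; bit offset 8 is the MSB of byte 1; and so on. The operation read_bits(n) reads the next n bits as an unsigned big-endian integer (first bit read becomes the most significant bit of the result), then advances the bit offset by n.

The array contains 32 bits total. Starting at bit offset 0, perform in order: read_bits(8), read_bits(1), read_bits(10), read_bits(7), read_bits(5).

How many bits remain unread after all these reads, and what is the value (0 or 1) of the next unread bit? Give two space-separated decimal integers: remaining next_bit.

Answer: 1 0

Derivation:
Read 1: bits[0:8] width=8 -> value=29 (bin 00011101); offset now 8 = byte 1 bit 0; 24 bits remain
Read 2: bits[8:9] width=1 -> value=0 (bin 0); offset now 9 = byte 1 bit 1; 23 bits remain
Read 3: bits[9:19] width=10 -> value=54 (bin 0000110110); offset now 19 = byte 2 bit 3; 13 bits remain
Read 4: bits[19:26] width=7 -> value=52 (bin 0110100); offset now 26 = byte 3 bit 2; 6 bits remain
Read 5: bits[26:31] width=5 -> value=28 (bin 11100); offset now 31 = byte 3 bit 7; 1 bits remain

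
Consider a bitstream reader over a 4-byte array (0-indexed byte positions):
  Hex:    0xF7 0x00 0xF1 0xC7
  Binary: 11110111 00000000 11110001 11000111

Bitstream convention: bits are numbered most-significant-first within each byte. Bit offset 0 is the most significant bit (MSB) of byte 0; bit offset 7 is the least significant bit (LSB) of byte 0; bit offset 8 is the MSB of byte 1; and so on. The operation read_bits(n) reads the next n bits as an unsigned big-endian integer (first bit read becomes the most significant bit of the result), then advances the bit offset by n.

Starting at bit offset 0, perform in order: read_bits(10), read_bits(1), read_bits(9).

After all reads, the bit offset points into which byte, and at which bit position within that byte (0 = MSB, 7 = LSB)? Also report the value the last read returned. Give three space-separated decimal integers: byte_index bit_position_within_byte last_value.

Read 1: bits[0:10] width=10 -> value=988 (bin 1111011100); offset now 10 = byte 1 bit 2; 22 bits remain
Read 2: bits[10:11] width=1 -> value=0 (bin 0); offset now 11 = byte 1 bit 3; 21 bits remain
Read 3: bits[11:20] width=9 -> value=15 (bin 000001111); offset now 20 = byte 2 bit 4; 12 bits remain

Answer: 2 4 15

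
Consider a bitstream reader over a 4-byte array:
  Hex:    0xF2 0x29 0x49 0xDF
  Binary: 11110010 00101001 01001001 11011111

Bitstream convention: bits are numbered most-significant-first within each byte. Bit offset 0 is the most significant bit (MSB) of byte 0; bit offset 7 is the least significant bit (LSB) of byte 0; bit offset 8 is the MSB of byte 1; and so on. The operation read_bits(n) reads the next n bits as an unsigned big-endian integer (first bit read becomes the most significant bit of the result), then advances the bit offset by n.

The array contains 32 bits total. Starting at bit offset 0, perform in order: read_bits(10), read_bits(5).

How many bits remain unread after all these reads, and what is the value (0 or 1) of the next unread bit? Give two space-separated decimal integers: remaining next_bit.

Read 1: bits[0:10] width=10 -> value=968 (bin 1111001000); offset now 10 = byte 1 bit 2; 22 bits remain
Read 2: bits[10:15] width=5 -> value=20 (bin 10100); offset now 15 = byte 1 bit 7; 17 bits remain

Answer: 17 1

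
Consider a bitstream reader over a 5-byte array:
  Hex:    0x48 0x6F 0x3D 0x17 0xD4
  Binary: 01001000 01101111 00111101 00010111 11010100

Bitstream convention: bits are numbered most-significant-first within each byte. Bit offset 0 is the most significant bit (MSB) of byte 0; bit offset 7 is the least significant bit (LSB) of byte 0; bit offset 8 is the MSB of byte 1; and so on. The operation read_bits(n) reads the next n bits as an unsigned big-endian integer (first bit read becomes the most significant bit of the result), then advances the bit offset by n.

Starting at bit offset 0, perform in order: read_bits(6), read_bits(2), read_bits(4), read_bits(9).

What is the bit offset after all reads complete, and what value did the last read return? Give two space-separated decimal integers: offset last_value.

Read 1: bits[0:6] width=6 -> value=18 (bin 010010); offset now 6 = byte 0 bit 6; 34 bits remain
Read 2: bits[6:8] width=2 -> value=0 (bin 00); offset now 8 = byte 1 bit 0; 32 bits remain
Read 3: bits[8:12] width=4 -> value=6 (bin 0110); offset now 12 = byte 1 bit 4; 28 bits remain
Read 4: bits[12:21] width=9 -> value=487 (bin 111100111); offset now 21 = byte 2 bit 5; 19 bits remain

Answer: 21 487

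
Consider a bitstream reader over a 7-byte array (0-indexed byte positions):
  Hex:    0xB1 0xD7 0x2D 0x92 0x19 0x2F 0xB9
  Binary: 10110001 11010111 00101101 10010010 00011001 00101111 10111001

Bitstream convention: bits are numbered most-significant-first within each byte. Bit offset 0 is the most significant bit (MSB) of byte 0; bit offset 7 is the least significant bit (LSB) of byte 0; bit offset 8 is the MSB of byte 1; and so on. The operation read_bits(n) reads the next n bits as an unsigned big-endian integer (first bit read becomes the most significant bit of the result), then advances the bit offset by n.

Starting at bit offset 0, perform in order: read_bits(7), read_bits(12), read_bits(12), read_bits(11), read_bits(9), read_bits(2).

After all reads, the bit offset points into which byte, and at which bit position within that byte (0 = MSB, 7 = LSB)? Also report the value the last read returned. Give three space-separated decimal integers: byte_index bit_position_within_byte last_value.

Read 1: bits[0:7] width=7 -> value=88 (bin 1011000); offset now 7 = byte 0 bit 7; 49 bits remain
Read 2: bits[7:19] width=12 -> value=3769 (bin 111010111001); offset now 19 = byte 2 bit 3; 37 bits remain
Read 3: bits[19:31] width=12 -> value=1737 (bin 011011001001); offset now 31 = byte 3 bit 7; 25 bits remain
Read 4: bits[31:42] width=11 -> value=100 (bin 00001100100); offset now 42 = byte 5 bit 2; 14 bits remain
Read 5: bits[42:51] width=9 -> value=381 (bin 101111101); offset now 51 = byte 6 bit 3; 5 bits remain
Read 6: bits[51:53] width=2 -> value=3 (bin 11); offset now 53 = byte 6 bit 5; 3 bits remain

Answer: 6 5 3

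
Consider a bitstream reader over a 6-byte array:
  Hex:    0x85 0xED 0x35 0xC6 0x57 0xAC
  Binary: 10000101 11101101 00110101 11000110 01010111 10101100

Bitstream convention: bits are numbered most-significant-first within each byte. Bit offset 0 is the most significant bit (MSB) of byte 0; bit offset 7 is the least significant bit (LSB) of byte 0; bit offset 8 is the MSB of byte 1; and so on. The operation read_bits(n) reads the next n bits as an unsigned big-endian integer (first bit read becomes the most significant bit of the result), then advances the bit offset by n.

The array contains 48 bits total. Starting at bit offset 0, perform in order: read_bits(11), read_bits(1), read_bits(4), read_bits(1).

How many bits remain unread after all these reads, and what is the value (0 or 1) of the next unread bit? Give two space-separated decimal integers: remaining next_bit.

Answer: 31 0

Derivation:
Read 1: bits[0:11] width=11 -> value=1071 (bin 10000101111); offset now 11 = byte 1 bit 3; 37 bits remain
Read 2: bits[11:12] width=1 -> value=0 (bin 0); offset now 12 = byte 1 bit 4; 36 bits remain
Read 3: bits[12:16] width=4 -> value=13 (bin 1101); offset now 16 = byte 2 bit 0; 32 bits remain
Read 4: bits[16:17] width=1 -> value=0 (bin 0); offset now 17 = byte 2 bit 1; 31 bits remain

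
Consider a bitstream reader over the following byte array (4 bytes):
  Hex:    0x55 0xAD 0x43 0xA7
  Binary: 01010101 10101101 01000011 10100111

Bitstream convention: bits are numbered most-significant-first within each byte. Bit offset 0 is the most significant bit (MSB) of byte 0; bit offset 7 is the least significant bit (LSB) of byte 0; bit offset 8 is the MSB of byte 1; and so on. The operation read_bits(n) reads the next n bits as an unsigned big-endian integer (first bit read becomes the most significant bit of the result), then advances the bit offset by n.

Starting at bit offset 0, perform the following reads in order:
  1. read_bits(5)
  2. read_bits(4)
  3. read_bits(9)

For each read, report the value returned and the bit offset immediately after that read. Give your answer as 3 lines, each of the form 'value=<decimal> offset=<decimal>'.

Answer: value=10 offset=5
value=11 offset=9
value=181 offset=18

Derivation:
Read 1: bits[0:5] width=5 -> value=10 (bin 01010); offset now 5 = byte 0 bit 5; 27 bits remain
Read 2: bits[5:9] width=4 -> value=11 (bin 1011); offset now 9 = byte 1 bit 1; 23 bits remain
Read 3: bits[9:18] width=9 -> value=181 (bin 010110101); offset now 18 = byte 2 bit 2; 14 bits remain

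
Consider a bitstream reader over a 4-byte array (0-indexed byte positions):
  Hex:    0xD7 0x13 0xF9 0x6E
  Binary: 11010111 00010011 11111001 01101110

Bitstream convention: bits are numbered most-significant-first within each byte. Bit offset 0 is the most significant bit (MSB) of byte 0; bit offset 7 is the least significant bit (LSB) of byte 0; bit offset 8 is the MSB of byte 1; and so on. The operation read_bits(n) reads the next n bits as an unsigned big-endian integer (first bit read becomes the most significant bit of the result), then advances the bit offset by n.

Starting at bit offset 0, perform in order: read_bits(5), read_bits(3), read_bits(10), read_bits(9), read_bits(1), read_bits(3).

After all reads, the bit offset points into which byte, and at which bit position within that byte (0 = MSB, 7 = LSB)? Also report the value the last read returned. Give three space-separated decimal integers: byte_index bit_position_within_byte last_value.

Answer: 3 7 7

Derivation:
Read 1: bits[0:5] width=5 -> value=26 (bin 11010); offset now 5 = byte 0 bit 5; 27 bits remain
Read 2: bits[5:8] width=3 -> value=7 (bin 111); offset now 8 = byte 1 bit 0; 24 bits remain
Read 3: bits[8:18] width=10 -> value=79 (bin 0001001111); offset now 18 = byte 2 bit 2; 14 bits remain
Read 4: bits[18:27] width=9 -> value=459 (bin 111001011); offset now 27 = byte 3 bit 3; 5 bits remain
Read 5: bits[27:28] width=1 -> value=0 (bin 0); offset now 28 = byte 3 bit 4; 4 bits remain
Read 6: bits[28:31] width=3 -> value=7 (bin 111); offset now 31 = byte 3 bit 7; 1 bits remain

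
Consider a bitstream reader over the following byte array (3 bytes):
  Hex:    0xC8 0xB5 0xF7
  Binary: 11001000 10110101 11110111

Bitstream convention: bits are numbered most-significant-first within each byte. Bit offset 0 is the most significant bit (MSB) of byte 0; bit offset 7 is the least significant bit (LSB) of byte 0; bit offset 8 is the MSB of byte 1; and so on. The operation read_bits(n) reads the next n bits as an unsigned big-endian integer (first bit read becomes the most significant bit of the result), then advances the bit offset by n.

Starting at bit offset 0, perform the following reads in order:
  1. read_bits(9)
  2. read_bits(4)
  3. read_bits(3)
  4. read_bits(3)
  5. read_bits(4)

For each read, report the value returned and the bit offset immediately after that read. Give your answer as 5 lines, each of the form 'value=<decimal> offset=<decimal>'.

Answer: value=401 offset=9
value=6 offset=13
value=5 offset=16
value=7 offset=19
value=11 offset=23

Derivation:
Read 1: bits[0:9] width=9 -> value=401 (bin 110010001); offset now 9 = byte 1 bit 1; 15 bits remain
Read 2: bits[9:13] width=4 -> value=6 (bin 0110); offset now 13 = byte 1 bit 5; 11 bits remain
Read 3: bits[13:16] width=3 -> value=5 (bin 101); offset now 16 = byte 2 bit 0; 8 bits remain
Read 4: bits[16:19] width=3 -> value=7 (bin 111); offset now 19 = byte 2 bit 3; 5 bits remain
Read 5: bits[19:23] width=4 -> value=11 (bin 1011); offset now 23 = byte 2 bit 7; 1 bits remain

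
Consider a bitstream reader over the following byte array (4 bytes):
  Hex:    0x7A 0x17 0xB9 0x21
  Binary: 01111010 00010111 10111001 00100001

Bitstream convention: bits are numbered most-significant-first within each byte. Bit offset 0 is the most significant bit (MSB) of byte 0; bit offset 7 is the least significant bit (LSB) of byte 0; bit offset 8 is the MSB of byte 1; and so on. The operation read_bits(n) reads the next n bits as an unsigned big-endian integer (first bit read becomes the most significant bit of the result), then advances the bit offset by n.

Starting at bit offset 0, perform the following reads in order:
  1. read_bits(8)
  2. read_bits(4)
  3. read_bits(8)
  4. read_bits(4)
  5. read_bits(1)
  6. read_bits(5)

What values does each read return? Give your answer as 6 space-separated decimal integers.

Read 1: bits[0:8] width=8 -> value=122 (bin 01111010); offset now 8 = byte 1 bit 0; 24 bits remain
Read 2: bits[8:12] width=4 -> value=1 (bin 0001); offset now 12 = byte 1 bit 4; 20 bits remain
Read 3: bits[12:20] width=8 -> value=123 (bin 01111011); offset now 20 = byte 2 bit 4; 12 bits remain
Read 4: bits[20:24] width=4 -> value=9 (bin 1001); offset now 24 = byte 3 bit 0; 8 bits remain
Read 5: bits[24:25] width=1 -> value=0 (bin 0); offset now 25 = byte 3 bit 1; 7 bits remain
Read 6: bits[25:30] width=5 -> value=8 (bin 01000); offset now 30 = byte 3 bit 6; 2 bits remain

Answer: 122 1 123 9 0 8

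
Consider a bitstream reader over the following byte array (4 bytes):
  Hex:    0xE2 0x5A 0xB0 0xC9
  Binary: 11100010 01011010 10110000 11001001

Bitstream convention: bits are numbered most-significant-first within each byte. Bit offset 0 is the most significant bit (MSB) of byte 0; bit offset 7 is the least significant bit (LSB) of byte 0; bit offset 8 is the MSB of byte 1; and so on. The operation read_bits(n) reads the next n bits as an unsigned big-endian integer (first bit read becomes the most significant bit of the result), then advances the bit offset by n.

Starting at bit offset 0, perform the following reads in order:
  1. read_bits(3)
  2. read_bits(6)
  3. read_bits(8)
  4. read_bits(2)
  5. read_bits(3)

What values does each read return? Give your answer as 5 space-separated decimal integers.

Answer: 7 4 181 1 4

Derivation:
Read 1: bits[0:3] width=3 -> value=7 (bin 111); offset now 3 = byte 0 bit 3; 29 bits remain
Read 2: bits[3:9] width=6 -> value=4 (bin 000100); offset now 9 = byte 1 bit 1; 23 bits remain
Read 3: bits[9:17] width=8 -> value=181 (bin 10110101); offset now 17 = byte 2 bit 1; 15 bits remain
Read 4: bits[17:19] width=2 -> value=1 (bin 01); offset now 19 = byte 2 bit 3; 13 bits remain
Read 5: bits[19:22] width=3 -> value=4 (bin 100); offset now 22 = byte 2 bit 6; 10 bits remain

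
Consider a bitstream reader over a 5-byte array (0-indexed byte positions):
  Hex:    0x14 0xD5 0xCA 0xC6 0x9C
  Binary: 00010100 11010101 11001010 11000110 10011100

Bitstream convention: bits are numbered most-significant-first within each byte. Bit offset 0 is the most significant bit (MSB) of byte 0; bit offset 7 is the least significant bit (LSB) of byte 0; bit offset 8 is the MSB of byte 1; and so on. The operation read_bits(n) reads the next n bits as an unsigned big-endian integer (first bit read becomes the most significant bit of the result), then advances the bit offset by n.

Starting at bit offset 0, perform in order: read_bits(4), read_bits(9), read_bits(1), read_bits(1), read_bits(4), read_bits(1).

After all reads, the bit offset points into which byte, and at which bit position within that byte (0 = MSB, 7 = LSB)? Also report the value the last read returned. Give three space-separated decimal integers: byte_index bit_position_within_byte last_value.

Read 1: bits[0:4] width=4 -> value=1 (bin 0001); offset now 4 = byte 0 bit 4; 36 bits remain
Read 2: bits[4:13] width=9 -> value=154 (bin 010011010); offset now 13 = byte 1 bit 5; 27 bits remain
Read 3: bits[13:14] width=1 -> value=1 (bin 1); offset now 14 = byte 1 bit 6; 26 bits remain
Read 4: bits[14:15] width=1 -> value=0 (bin 0); offset now 15 = byte 1 bit 7; 25 bits remain
Read 5: bits[15:19] width=4 -> value=14 (bin 1110); offset now 19 = byte 2 bit 3; 21 bits remain
Read 6: bits[19:20] width=1 -> value=0 (bin 0); offset now 20 = byte 2 bit 4; 20 bits remain

Answer: 2 4 0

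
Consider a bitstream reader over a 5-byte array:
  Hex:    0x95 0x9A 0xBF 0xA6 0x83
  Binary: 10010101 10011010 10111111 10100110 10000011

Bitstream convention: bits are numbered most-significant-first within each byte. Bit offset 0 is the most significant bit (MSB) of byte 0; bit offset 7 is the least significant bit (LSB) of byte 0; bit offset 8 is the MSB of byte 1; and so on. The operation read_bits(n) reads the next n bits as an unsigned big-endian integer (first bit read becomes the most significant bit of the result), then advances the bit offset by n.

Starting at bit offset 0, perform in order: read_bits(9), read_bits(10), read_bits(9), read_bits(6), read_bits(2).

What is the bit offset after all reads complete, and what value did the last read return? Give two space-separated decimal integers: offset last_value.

Answer: 36 0

Derivation:
Read 1: bits[0:9] width=9 -> value=299 (bin 100101011); offset now 9 = byte 1 bit 1; 31 bits remain
Read 2: bits[9:19] width=10 -> value=213 (bin 0011010101); offset now 19 = byte 2 bit 3; 21 bits remain
Read 3: bits[19:28] width=9 -> value=506 (bin 111111010); offset now 28 = byte 3 bit 4; 12 bits remain
Read 4: bits[28:34] width=6 -> value=26 (bin 011010); offset now 34 = byte 4 bit 2; 6 bits remain
Read 5: bits[34:36] width=2 -> value=0 (bin 00); offset now 36 = byte 4 bit 4; 4 bits remain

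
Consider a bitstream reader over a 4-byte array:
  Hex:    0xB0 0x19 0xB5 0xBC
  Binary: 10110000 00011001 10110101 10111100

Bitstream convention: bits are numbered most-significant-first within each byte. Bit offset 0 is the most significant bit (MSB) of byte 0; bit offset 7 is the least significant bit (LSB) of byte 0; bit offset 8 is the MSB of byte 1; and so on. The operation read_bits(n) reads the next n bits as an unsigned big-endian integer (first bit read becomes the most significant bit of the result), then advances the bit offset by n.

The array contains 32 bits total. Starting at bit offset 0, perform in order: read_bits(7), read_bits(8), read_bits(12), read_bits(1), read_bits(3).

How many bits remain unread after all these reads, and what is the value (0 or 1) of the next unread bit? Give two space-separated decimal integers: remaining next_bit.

Answer: 1 0

Derivation:
Read 1: bits[0:7] width=7 -> value=88 (bin 1011000); offset now 7 = byte 0 bit 7; 25 bits remain
Read 2: bits[7:15] width=8 -> value=12 (bin 00001100); offset now 15 = byte 1 bit 7; 17 bits remain
Read 3: bits[15:27] width=12 -> value=3501 (bin 110110101101); offset now 27 = byte 3 bit 3; 5 bits remain
Read 4: bits[27:28] width=1 -> value=1 (bin 1); offset now 28 = byte 3 bit 4; 4 bits remain
Read 5: bits[28:31] width=3 -> value=6 (bin 110); offset now 31 = byte 3 bit 7; 1 bits remain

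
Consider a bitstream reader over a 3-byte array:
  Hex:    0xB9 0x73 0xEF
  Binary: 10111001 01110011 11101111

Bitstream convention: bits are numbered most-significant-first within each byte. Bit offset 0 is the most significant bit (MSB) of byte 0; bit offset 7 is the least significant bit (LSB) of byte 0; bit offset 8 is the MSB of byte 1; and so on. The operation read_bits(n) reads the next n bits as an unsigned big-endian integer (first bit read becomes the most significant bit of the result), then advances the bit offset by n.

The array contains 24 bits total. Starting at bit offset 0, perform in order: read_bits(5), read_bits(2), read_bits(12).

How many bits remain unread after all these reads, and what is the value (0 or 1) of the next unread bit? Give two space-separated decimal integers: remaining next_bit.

Answer: 5 0

Derivation:
Read 1: bits[0:5] width=5 -> value=23 (bin 10111); offset now 5 = byte 0 bit 5; 19 bits remain
Read 2: bits[5:7] width=2 -> value=0 (bin 00); offset now 7 = byte 0 bit 7; 17 bits remain
Read 3: bits[7:19] width=12 -> value=2975 (bin 101110011111); offset now 19 = byte 2 bit 3; 5 bits remain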